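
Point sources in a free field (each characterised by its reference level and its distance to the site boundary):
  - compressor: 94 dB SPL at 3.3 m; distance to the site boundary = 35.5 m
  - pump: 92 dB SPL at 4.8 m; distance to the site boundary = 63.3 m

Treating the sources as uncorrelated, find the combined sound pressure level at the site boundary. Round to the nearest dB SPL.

75 dB SPL

Propagate each source to the receiver with L = L_ref − 20·log₁₀(r/r_ref), then add intensities.
compressor: 94 − 20·log₁₀(35.5/3.3) = 94 − 20.63 = 73.37 dB SPL.
pump: 92 − 20·log₁₀(63.3/4.8) = 92 − 22.40 = 69.60 dB SPL.
Σ 10^(L/10) = 3.082e+07 → L_total = 10·log₁₀(3.082e+07) = 74.89 dB SPL.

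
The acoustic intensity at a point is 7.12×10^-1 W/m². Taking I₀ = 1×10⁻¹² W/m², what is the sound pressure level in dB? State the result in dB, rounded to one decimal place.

L = 10·log₁₀(I/I₀) = 10·log₁₀(7.12×10^-1/10⁻¹²) = 10·log₁₀(7.12×10^11).
L = 10·(0.8525 + 11) = 118.52 dB.

118.5 dB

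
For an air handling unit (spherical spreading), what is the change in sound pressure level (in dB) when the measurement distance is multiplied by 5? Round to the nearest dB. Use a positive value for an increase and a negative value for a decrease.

-14 dB

A point source loses 6 dB per doubling of distance; generally ΔL = −20·log₁₀(r₂/r₁).
ΔL = −20·log₁₀(5) = -13.98 dB.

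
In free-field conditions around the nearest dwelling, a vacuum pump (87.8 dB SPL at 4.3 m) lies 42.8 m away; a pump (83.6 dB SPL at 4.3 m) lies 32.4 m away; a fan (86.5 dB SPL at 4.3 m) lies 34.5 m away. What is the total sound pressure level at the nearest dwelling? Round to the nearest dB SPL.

72 dB SPL

First find each source's level at the receiver (point-source: −20·log₁₀(r/r_ref)), then combine on an intensity basis.
vacuum pump: 87.8 − 20·log₁₀(42.8/4.3) = 87.8 − 19.96 = 67.84 dB SPL.
pump: 83.6 − 20·log₁₀(32.4/4.3) = 83.6 − 17.54 = 66.06 dB SPL.
fan: 86.5 − 20·log₁₀(34.5/4.3) = 86.5 − 18.09 = 68.41 dB SPL.
Σ 10^(L/10) = 1.706e+07 → L_total = 10·log₁₀(1.706e+07) = 72.32 dB SPL.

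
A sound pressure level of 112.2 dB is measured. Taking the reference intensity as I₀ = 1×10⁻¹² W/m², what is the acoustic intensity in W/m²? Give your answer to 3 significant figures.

0.166 W/m²

L = 10·log₁₀(I/I₀) ⇒ I = I₀·10^(L/10) = 10⁻¹² × 10^11.22.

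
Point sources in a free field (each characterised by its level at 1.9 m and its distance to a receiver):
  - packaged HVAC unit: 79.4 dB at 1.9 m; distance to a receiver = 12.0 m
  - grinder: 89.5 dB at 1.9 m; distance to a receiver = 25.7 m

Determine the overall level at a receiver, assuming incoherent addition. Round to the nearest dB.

First find each source's level at the receiver (point-source: −20·log₁₀(r/r_ref)), then combine on an intensity basis.
packaged HVAC unit: 79.4 − 20·log₁₀(12.0/1.9) = 79.4 − 16.01 = 63.39 dB.
grinder: 89.5 − 20·log₁₀(25.7/1.9) = 89.5 − 22.62 = 66.88 dB.
Σ 10^(L/10) = 7.055e+06 → L_total = 10·log₁₀(7.055e+06) = 68.48 dB.

68 dB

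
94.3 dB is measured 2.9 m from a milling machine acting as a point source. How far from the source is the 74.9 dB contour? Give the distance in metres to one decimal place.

27.1 m

For a point source L₁ − L₂ = 20·log₁₀(r₂/r₁), so r₂ = r₁·10^((L₁−L₂)/20).
r₂ = 2.9·10^((94.3−74.9)/20) = 2.9·10^(19.4/20) = 27.06 m.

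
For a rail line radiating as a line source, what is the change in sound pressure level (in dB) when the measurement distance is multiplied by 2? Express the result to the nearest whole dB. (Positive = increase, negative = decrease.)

-3 dB

With cylindrical spreading the level changes by −10·log₁₀(r₂/r₁).
ΔL = −10·log₁₀(2) = -3.01 dB.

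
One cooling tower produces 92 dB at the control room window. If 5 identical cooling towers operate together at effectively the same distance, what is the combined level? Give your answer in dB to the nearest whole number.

L_total = L₁ + 10·log₁₀ N for N identical incoherent sources.
L_total = 92 + 10·log₁₀(5) = 92 + 6.990 = 98.99 dB.

99 dB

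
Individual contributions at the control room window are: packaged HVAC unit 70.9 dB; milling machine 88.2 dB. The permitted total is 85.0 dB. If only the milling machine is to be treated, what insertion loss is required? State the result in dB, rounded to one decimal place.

3.4 dB

The untreated sources together contribute 10^(70.9/10) = 1.230e+07, i.e. 70.90 dB.
To meet 85.0 dB overall, the treated milling machine may contribute at most 10^(85.0/10) − 1.230e+07 = 3.039e+08, i.e. 84.83 dB.
Required insertion loss = 88.2 − 84.83 = 3.37 dB.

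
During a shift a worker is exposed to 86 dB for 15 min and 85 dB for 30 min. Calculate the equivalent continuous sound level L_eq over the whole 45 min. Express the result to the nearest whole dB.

85 dB

L_eq = 10·log₁₀[(1/T)·Σ tᵢ·10^(Lᵢ/10)] with T = 45 min.
Σ tᵢ·10^(Lᵢ/10) = 15·10^(86/10) + 30·10^(85/10) = 1.546e+10.
L_eq = 10·log₁₀(1.546e+10/45) = 85.36 dB.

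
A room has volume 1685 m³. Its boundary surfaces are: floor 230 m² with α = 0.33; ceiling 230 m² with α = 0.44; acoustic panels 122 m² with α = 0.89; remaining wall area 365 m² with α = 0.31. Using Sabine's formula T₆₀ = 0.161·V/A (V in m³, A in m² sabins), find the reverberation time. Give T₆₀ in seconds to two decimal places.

0.68 s

Total absorption A = 230·0.33 + 230·0.44 + 122·0.89 + 365·0.31 = 398.83 m² sabins.
T₆₀ = 0.161 × 1685 / 398.83 = 0.680 s.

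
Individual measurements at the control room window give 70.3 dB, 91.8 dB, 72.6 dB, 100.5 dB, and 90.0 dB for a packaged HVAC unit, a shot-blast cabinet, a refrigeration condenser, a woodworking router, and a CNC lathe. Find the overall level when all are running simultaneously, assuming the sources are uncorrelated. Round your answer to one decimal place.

For uncorrelated sources the intensities add, so convert each level to linear form, sum, and take 10·log₁₀ of the total.
Σ 10^(L/10) = 10^(70.3/10) + 10^(91.8/10) + 10^(72.6/10) + 10^(100.5/10) + 10^(90.0/10) = 1.376e+10.
L_total = 10·log₁₀(1.376e+10) = 101.39 dB.

101.4 dB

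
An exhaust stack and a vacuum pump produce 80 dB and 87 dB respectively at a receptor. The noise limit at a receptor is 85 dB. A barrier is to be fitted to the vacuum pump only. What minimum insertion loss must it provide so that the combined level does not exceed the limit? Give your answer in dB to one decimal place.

The untreated sources together contribute 10^(80/10) = 1.000e+08, i.e. 80.00 dB.
To meet 85 dB overall, the treated vacuum pump may contribute at most 10^(85/10) − 1.000e+08 = 2.162e+08, i.e. 83.35 dB.
Required insertion loss = 87 − 83.35 = 3.65 dB.

3.7 dB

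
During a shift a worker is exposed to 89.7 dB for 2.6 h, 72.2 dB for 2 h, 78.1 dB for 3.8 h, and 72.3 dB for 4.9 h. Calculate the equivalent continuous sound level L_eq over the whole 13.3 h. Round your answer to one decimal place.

83.2 dB

The energy average is taken in the linear domain: L_eq = 10·log₁₀[(Σ tᵢ·10^(Lᵢ/10))/T], T = 13.3 h.
Σ tᵢ·10^(Lᵢ/10) = 2.6·10^(89.7/10) + 2·10^(72.2/10) + 3.8·10^(78.1/10) + 4.9·10^(72.3/10) = 2.788e+09.
L_eq = 10·log₁₀(2.788e+09/13.3) = 83.21 dB.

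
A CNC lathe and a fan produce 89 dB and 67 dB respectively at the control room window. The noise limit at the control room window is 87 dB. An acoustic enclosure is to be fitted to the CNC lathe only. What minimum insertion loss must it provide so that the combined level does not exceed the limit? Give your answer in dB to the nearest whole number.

2 dB

Everything except the CNC lathe sums to 10^(67/10) = 5.012e+06 in linear terms, 67.00 dB.
The limit corresponds to 10^(87/10) = 5.012e+08; subtracting the fixed part leaves 4.962e+08 for the CNC lathe, i.e. 86.96 dB.
So the CNC lathe must be reduced from 89 to 86.96 dB: IL = 2.04 dB.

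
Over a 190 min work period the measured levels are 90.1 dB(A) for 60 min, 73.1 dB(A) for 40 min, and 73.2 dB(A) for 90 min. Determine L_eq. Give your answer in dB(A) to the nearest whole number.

85 dB(A)

L_eq = 10·log₁₀[(1/T)·Σ tᵢ·10^(Lᵢ/10)] with T = 190 min.
Σ tᵢ·10^(Lᵢ/10) = 60·10^(90.1/10) + 40·10^(73.1/10) + 90·10^(73.2/10) = 6.409e+10.
L_eq = 10·log₁₀(6.409e+10/190) = 85.28 dB(A).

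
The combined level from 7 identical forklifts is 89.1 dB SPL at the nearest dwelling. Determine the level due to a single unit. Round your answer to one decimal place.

80.6 dB SPL

7 equal contributions raise the level by 10·log₁₀ 7 = 8.451 dB, so each unit alone gives 89.1 − 8.451.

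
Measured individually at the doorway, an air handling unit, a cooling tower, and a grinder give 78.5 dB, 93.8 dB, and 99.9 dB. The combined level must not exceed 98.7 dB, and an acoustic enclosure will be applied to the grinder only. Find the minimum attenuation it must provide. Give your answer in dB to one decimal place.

Everything except the grinder sums to 10^(78.5/10) + 10^(93.8/10) = 2.470e+09 in linear terms, 93.93 dB.
To meet 98.7 dB overall, the treated grinder may contribute at most 10^(98.7/10) − 2.470e+09 = 4.943e+09, i.e. 96.94 dB.
So the grinder must be reduced from 99.9 to 96.94 dB: IL = 2.96 dB.

3.0 dB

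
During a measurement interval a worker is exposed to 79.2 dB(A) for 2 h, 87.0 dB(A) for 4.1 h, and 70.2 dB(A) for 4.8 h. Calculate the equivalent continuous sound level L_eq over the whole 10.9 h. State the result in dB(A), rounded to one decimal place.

83.2 dB(A)

Weight each interval's intensity by its duration and average over T = 10.9 h:
Σ tᵢ·10^(Lᵢ/10) = 2·10^(79.2/10) + 4.1·10^(87.0/10) + 4.8·10^(70.2/10) = 2.271e+09.
L_eq = 10·log₁₀(2.271e+09/10.9) = 83.19 dB(A).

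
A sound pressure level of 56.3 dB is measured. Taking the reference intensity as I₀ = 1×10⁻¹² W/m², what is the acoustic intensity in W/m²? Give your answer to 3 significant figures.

L = 10·log₁₀(I/I₀) ⇒ I = I₀·10^(L/10) = 10⁻¹² × 10^5.63.

4.27e-07 W/m²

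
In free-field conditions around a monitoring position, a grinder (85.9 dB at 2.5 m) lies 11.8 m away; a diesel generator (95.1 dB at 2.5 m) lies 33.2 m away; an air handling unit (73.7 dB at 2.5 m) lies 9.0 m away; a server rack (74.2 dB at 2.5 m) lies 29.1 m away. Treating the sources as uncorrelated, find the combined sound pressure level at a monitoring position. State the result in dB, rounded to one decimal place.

75.8 dB

First find each source's level at the receiver (point-source: −20·log₁₀(r/r_ref)), then combine on an intensity basis.
grinder: 85.9 − 20·log₁₀(11.8/2.5) = 85.9 − 13.48 = 72.42 dB.
diesel generator: 95.1 − 20·log₁₀(33.2/2.5) = 95.1 − 22.46 = 72.64 dB.
air handling unit: 73.7 − 20·log₁₀(9.0/2.5) = 73.7 − 11.13 = 62.57 dB.
server rack: 74.2 − 20·log₁₀(29.1/2.5) = 74.2 − 21.32 = 52.88 dB.
Σ 10^(L/10) = 3.781e+07 → L_total = 10·log₁₀(3.781e+07) = 75.78 dB.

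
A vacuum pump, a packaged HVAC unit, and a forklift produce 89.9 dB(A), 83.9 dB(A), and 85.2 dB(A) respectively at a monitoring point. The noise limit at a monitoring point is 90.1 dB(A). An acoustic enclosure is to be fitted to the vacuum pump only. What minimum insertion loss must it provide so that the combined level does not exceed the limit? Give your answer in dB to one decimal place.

The untreated sources together contribute 10^(83.9/10) + 10^(85.2/10) = 5.766e+08, i.e. 87.61 dB(A).
The limit corresponds to 10^(90.1/10) = 1.023e+09; subtracting the fixed part leaves 4.467e+08 for the vacuum pump, i.e. 86.50 dB(A).
Required insertion loss = 89.9 − 86.50 = 3.40 dB.

3.4 dB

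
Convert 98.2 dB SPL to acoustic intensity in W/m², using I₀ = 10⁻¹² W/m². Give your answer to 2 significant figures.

I = I₀·10^(L/10) = 10⁻¹² × 10^(98.2/10) = 10^(-2.180).

0.0066 W/m²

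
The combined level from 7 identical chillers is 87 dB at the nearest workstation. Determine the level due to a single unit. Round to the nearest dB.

79 dB

7 equal contributions raise the level by 10·log₁₀ 7 = 8.451 dB, so each unit alone gives 87 − 8.451.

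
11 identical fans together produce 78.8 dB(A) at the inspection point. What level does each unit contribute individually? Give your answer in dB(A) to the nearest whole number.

Dividing the total intensity by 11 lowers the level by 10·log₁₀ 11 = 10.414 dB: L₁ = 78.8 − 10.414.

68 dB(A)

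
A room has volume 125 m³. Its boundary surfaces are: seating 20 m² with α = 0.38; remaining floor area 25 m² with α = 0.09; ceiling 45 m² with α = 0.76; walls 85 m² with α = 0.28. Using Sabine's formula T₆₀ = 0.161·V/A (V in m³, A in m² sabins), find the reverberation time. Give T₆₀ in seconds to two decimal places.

Summing Sᵢαᵢ: 20·0.38 + 25·0.09 + 45·0.76 + 85·0.28 = 67.85 m².
T₆₀ = 0.161·V/A = 0.161·125/67.85 = 0.297 s.

0.30 s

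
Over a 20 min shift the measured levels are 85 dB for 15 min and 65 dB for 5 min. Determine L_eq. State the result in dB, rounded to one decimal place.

The energy average is taken in the linear domain: L_eq = 10·log₁₀[(Σ tᵢ·10^(Lᵢ/10))/T], T = 20 min.
Σ tᵢ·10^(Lᵢ/10) = 15·10^(85/10) + 5·10^(65/10) = 4.759e+09.
L_eq = 10·log₁₀(4.759e+09/20) = 83.77 dB.

83.8 dB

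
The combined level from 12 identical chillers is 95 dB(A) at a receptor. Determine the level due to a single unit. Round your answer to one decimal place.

84.2 dB(A)

For N identical incoherent sources L_total = L₁ + 10·log₁₀ N, so L₁ = 95 − 10·log₁₀(12) = 95 − 10.792.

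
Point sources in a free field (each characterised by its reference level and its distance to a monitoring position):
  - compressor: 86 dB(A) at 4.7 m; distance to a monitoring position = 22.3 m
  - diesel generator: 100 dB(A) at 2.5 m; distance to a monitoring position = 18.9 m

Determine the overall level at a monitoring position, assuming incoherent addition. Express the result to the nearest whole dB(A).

83 dB(A)

Propagate each source to the receiver with L = L_ref − 20·log₁₀(r/r_ref), then add intensities.
compressor: 86 − 20·log₁₀(22.3/4.7) = 86 − 13.52 = 72.48 dB(A).
diesel generator: 100 − 20·log₁₀(18.9/2.5) = 100 − 17.57 = 82.43 dB(A).
Σ 10^(L/10) = 1.927e+08 → L_total = 10·log₁₀(1.927e+08) = 82.85 dB(A).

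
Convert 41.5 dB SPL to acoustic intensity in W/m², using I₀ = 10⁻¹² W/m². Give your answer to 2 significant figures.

1.4e-08 W/m²

I = I₀·10^(L/10) = 10⁻¹² × 10^(41.5/10) = 10^(-7.850).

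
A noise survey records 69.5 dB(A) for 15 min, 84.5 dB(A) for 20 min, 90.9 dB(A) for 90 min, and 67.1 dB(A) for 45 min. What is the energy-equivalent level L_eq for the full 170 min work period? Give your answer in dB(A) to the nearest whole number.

88 dB(A)

Weight each interval's intensity by its duration and average over T = 170 min:
Σ tᵢ·10^(Lᵢ/10) = 15·10^(69.5/10) + 20·10^(84.5/10) + 90·10^(90.9/10) + 45·10^(67.1/10) = 1.167e+11.
L_eq = 10·log₁₀(1.167e+11/170) = 88.37 dB(A).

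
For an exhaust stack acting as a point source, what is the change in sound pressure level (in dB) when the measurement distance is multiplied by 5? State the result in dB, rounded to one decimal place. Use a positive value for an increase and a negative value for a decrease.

With spherical spreading the level changes by −20·log₁₀(r₂/r₁).
ΔL = −20·log₁₀(5) = -13.98 dB.

-14.0 dB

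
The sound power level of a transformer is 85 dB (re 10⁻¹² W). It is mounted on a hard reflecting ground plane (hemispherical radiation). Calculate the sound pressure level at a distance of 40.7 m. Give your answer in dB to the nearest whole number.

Free-field hemispherical radiation: L_p = L_w − 10·log₁₀(2π·r²), r = 40.7 m.
2π·r² = 1.041e+04 m², 10·log₁₀ of that is 40.174 dB.
L_p = 85 − 40.174 = 44.83 dB.

45 dB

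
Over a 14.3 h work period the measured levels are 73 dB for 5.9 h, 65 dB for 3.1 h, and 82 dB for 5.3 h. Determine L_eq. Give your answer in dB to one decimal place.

The energy average is taken in the linear domain: L_eq = 10·log₁₀[(Σ tᵢ·10^(Lᵢ/10))/T], T = 14.3 h.
Σ tᵢ·10^(Lᵢ/10) = 5.9·10^(73/10) + 3.1·10^(65/10) + 5.3·10^(82/10) = 9.675e+08.
L_eq = 10·log₁₀(9.675e+08/14.3) = 78.30 dB.

78.3 dB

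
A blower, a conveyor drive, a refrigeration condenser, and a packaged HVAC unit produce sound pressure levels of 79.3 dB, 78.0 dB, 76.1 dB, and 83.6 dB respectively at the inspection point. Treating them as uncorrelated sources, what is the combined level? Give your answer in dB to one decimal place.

Incoherent sources combine by intensity addition: L_total = 10·log₁₀(Σ 10^(L_i/10)).
Σ 10^(L/10) = 10^(79.3/10) + 10^(78.0/10) + 10^(76.1/10) + 10^(83.6/10) = 4.180e+08.
L_total = 10·log₁₀(4.180e+08) = 86.21 dB.

86.2 dB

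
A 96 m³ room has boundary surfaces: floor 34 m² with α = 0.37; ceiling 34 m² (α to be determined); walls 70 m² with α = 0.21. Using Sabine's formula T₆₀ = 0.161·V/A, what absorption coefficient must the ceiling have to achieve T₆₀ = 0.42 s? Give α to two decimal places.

Required total absorption A = 0.161·96/0.42 = 36.80 m².
Absorption from the other surfaces = 34·0.37 + 70·0.21 = 27.28 m², so the ceiling must supply 9.52 m² over 34 m².
α = 9.52/34 = 0.280.

0.28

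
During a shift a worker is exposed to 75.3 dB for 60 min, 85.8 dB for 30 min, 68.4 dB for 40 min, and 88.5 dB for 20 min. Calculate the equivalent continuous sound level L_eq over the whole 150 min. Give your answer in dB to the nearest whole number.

The energy average is taken in the linear domain: L_eq = 10·log₁₀[(Σ tᵢ·10^(Lᵢ/10))/T], T = 150 min.
Σ tᵢ·10^(Lᵢ/10) = 60·10^(75.3/10) + 30·10^(85.8/10) + 40·10^(68.4/10) + 20·10^(88.5/10) = 2.787e+10.
L_eq = 10·log₁₀(2.787e+10/150) = 82.69 dB.

83 dB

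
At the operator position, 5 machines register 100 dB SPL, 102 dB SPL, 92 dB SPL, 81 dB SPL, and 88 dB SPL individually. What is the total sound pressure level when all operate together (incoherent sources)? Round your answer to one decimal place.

104.5 dB SPL

For uncorrelated sources the intensities add, so convert each level to linear form, sum, and take 10·log₁₀ of the total.
Σ 10^(L/10) = 10^(100/10) + 10^(102/10) + 10^(92/10) + 10^(81/10) + 10^(88/10) = 2.819e+10.
L_total = 10·log₁₀(2.819e+10) = 104.50 dB SPL.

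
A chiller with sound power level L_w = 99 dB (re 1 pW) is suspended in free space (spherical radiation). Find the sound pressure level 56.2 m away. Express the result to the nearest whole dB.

53 dB

The power spreads over a sphere of area 4π·r², so L_p = L_w − 10·log₁₀(4π·r²).
4π·r² = 3.969e+04 m², 10·log₁₀ of that is 45.987 dB.
L_p = 99 − 45.987 = 53.01 dB.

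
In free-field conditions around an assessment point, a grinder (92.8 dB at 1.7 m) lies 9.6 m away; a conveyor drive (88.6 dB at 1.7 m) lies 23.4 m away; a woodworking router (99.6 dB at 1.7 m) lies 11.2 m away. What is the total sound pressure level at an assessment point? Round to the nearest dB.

84 dB

Apply inverse-square spreading to bring every level to the receiver, then sum 10^(L/10).
grinder: 92.8 − 20·log₁₀(9.6/1.7) = 92.8 − 15.04 = 77.76 dB.
conveyor drive: 88.6 − 20·log₁₀(23.4/1.7) = 88.6 − 22.78 = 65.82 dB.
woodworking router: 99.6 − 20·log₁₀(11.2/1.7) = 99.6 − 16.38 = 83.22 dB.
Σ 10^(L/10) = 2.737e+08 → L_total = 10·log₁₀(2.737e+08) = 84.37 dB.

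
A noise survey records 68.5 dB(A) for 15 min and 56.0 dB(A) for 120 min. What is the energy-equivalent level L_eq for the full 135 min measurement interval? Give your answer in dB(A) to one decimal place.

The energy average is taken in the linear domain: L_eq = 10·log₁₀[(Σ tᵢ·10^(Lᵢ/10))/T], T = 135 min.
Σ tᵢ·10^(Lᵢ/10) = 15·10^(68.5/10) + 120·10^(56.0/10) = 1.540e+08.
L_eq = 10·log₁₀(1.540e+08/135) = 60.57 dB(A).

60.6 dB(A)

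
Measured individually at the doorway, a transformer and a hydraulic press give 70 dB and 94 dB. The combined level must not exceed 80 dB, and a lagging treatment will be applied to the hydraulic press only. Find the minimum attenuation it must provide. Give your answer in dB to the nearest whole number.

14 dB

The untreated sources together contribute 10^(70/10) = 1.000e+07, i.e. 70.00 dB.
To meet 80 dB overall, the treated hydraulic press may contribute at most 10^(80/10) − 1.000e+07 = 9.000e+07, i.e. 79.54 dB.
Required insertion loss = 94 − 79.54 = 14.46 dB.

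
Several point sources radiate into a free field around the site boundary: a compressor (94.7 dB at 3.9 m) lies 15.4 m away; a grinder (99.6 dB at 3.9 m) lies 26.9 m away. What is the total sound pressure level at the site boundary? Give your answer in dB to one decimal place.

Propagate each source to the receiver with L = L_ref − 20·log₁₀(r/r_ref), then add intensities.
compressor: 94.7 − 20·log₁₀(15.4/3.9) = 94.7 − 11.93 = 82.77 dB.
grinder: 99.6 − 20·log₁₀(26.9/3.9) = 99.6 − 16.77 = 82.83 dB.
Σ 10^(L/10) = 3.810e+08 → L_total = 10·log₁₀(3.810e+08) = 85.81 dB.

85.8 dB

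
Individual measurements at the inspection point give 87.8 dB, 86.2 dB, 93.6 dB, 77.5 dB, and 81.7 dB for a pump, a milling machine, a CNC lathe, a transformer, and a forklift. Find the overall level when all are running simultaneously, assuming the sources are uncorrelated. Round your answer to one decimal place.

95.5 dB

Incoherent sources combine by intensity addition: L_total = 10·log₁₀(Σ 10^(L_i/10)).
Σ 10^(L/10) = 10^(87.8/10) + 10^(86.2/10) + 10^(93.6/10) + 10^(77.5/10) + 10^(81.7/10) = 3.514e+09.
L_total = 10·log₁₀(3.514e+09) = 95.46 dB.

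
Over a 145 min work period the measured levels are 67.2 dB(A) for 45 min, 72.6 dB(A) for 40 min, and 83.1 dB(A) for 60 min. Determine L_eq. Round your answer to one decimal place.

79.6 dB(A)

L_eq = 10·log₁₀[(1/T)·Σ tᵢ·10^(Lᵢ/10)] with T = 145 min.
Σ tᵢ·10^(Lᵢ/10) = 45·10^(67.2/10) + 40·10^(72.6/10) + 60·10^(83.1/10) = 1.321e+10.
L_eq = 10·log₁₀(1.321e+10/145) = 79.60 dB(A).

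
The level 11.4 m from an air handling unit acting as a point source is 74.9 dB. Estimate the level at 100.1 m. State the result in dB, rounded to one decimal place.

Spherical spreading from a point source gives a 20·log₁₀(r₂/r₁) drop.
L₂ = 74.9 − 20·log₁₀(100.1/11.4) = 74.9 − 18.871 = 56.03 dB.

56.0 dB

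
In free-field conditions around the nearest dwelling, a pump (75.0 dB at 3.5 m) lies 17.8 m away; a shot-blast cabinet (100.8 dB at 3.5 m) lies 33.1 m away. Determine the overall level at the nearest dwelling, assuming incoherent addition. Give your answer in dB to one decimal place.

81.3 dB

Propagate each source to the receiver with L = L_ref − 20·log₁₀(r/r_ref), then add intensities.
pump: 75.0 − 20·log₁₀(17.8/3.5) = 75.0 − 14.13 = 60.87 dB.
shot-blast cabinet: 100.8 − 20·log₁₀(33.1/3.5) = 100.8 − 19.52 = 81.28 dB.
Σ 10^(L/10) = 1.356e+08 → L_total = 10·log₁₀(1.356e+08) = 81.32 dB.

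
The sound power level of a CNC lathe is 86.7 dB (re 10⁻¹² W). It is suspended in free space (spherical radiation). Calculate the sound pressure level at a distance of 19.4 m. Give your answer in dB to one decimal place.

L_p = L_w − 10·log₁₀(4π·r²) with r = 19.4 m.
4π·r² = 4729 m², 10·log₁₀ of that is 36.748 dB.
L_p = 86.7 − 36.748 = 49.95 dB.

50.0 dB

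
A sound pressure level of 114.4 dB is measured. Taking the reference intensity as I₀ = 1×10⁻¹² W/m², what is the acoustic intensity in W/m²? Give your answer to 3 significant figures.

L = 10·log₁₀(I/I₀) ⇒ I = I₀·10^(L/10) = 10⁻¹² × 10^11.44.

0.275 W/m²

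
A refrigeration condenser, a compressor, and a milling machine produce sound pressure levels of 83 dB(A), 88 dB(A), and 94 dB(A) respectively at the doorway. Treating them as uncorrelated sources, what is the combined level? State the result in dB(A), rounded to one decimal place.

For uncorrelated sources the intensities add, so convert each level to linear form, sum, and take 10·log₁₀ of the total.
Σ 10^(L/10) = 10^(83/10) + 10^(88/10) + 10^(94/10) = 3.342e+09.
L_total = 10·log₁₀(3.342e+09) = 95.24 dB(A).

95.2 dB(A)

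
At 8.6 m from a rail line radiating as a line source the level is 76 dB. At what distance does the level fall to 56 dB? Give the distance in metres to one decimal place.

Line-source spreading drops the level by 10·log₁₀(r₂/r₁); inverting, r₂/r₁ = 10^(ΔL/10).
r₂ = 8.6·10^((76−56)/10) = 8.6·10^(20.0/10) = 860.00 m.

860.0 m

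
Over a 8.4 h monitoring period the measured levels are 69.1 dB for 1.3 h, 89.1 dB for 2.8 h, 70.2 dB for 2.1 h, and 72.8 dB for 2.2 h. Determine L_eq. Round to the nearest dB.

L_eq = 10·log₁₀[(1/T)·Σ tᵢ·10^(Lᵢ/10)] with T = 8.4 h.
Σ tᵢ·10^(Lᵢ/10) = 1.3·10^(69.1/10) + 2.8·10^(89.1/10) + 2.1·10^(70.2/10) + 2.2·10^(72.8/10) = 2.350e+09.
L_eq = 10·log₁₀(2.350e+09/8.4) = 84.47 dB.

84 dB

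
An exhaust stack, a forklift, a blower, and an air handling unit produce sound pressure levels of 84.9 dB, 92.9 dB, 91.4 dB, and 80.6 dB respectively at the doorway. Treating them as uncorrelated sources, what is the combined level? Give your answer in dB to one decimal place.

For uncorrelated sources the intensities add, so convert each level to linear form, sum, and take 10·log₁₀ of the total.
Σ 10^(L/10) = 10^(84.9/10) + 10^(92.9/10) + 10^(91.4/10) + 10^(80.6/10) = 3.754e+09.
L_total = 10·log₁₀(3.754e+09) = 95.75 dB.

95.7 dB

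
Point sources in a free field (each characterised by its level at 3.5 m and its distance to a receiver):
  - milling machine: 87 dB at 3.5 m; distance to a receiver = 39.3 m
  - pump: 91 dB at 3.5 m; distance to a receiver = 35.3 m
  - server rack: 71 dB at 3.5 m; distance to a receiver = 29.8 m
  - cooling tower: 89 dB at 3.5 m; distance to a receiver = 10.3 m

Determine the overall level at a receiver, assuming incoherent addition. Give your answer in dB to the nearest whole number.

First find each source's level at the receiver (point-source: −20·log₁₀(r/r_ref)), then combine on an intensity basis.
milling machine: 87 − 20·log₁₀(39.3/3.5) = 87 − 21.01 = 65.99 dB.
pump: 91 − 20·log₁₀(35.3/3.5) = 91 − 20.07 = 70.93 dB.
server rack: 71 − 20·log₁₀(29.8/3.5) = 71 − 18.60 = 52.40 dB.
cooling tower: 89 − 20·log₁₀(10.3/3.5) = 89 − 9.38 = 79.62 dB.
Σ 10^(L/10) = 1.082e+08 → L_total = 10·log₁₀(1.082e+08) = 80.34 dB.

80 dB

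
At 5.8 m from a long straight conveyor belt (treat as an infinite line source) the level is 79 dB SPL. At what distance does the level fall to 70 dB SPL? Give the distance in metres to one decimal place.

46.1 m

For a line source L₁ − L₂ = 10·log₁₀(r₂/r₁), so r₂ = r₁·10^((L₁−L₂)/10).
r₂ = 5.8·10^((79−70)/10) = 5.8·10^(9.0/10) = 46.07 m.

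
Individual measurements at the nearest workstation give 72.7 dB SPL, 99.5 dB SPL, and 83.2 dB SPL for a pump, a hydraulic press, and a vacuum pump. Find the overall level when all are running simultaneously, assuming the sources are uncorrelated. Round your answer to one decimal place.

99.6 dB SPL

For uncorrelated sources the intensities add, so convert each level to linear form, sum, and take 10·log₁₀ of the total.
Σ 10^(L/10) = 10^(72.7/10) + 10^(99.5/10) + 10^(83.2/10) = 9.140e+09.
L_total = 10·log₁₀(9.140e+09) = 99.61 dB SPL.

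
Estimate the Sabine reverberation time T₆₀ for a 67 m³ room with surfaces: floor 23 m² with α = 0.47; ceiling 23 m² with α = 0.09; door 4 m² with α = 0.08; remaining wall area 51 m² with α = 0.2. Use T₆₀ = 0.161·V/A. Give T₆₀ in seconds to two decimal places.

A = Σ Sᵢαᵢ = 23·0.47 + 23·0.09 + 4·0.08 + 51·0.2 = 23.40 m².
T₆₀ = 0.161 × 67 / 23.40 = 0.461 s.

0.46 s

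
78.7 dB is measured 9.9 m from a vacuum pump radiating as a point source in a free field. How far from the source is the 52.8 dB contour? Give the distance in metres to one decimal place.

The 25.9 dB drop corresponds to a distance ratio of 10^(25.9/20) for a point source.
r₂ = 9.9·10^((78.7−52.8)/20) = 9.9·10^(25.9/20) = 195.27 m.

195.3 m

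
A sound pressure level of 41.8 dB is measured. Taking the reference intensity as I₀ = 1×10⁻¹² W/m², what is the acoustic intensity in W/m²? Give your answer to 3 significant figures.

1.51e-08 W/m²

I/I₀ = 10^(41.8/10) = 1.514e+04, so I = 1.514e+04 × 10⁻¹² W/m².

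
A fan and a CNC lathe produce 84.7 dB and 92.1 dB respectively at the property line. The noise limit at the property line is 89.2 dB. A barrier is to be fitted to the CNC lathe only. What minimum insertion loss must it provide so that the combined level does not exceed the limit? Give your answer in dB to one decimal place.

Fixed contribution from the other source: Σ 10^(L/10) = 10^(84.7/10) = 2.951e+08 (84.70 dB).
The limit corresponds to 10^(89.2/10) = 8.318e+08; subtracting the fixed part leaves 5.366e+08 for the CNC lathe, i.e. 87.30 dB.
So the CNC lathe must be reduced from 92.1 to 87.30 dB: IL = 4.80 dB.

4.8 dB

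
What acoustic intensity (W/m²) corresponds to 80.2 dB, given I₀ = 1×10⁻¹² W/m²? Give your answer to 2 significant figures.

0.00010 W/m²

I/I₀ = 10^(80.2/10) = 1.047e+08, so I = 1.047e+08 × 10⁻¹² W/m².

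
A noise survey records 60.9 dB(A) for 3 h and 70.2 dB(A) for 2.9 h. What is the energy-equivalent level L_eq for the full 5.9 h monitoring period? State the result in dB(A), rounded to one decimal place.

The energy average is taken in the linear domain: L_eq = 10·log₁₀[(Σ tᵢ·10^(Lᵢ/10))/T], T = 5.9 h.
Σ tᵢ·10^(Lᵢ/10) = 3·10^(60.9/10) + 2.9·10^(70.2/10) = 3.406e+07.
L_eq = 10·log₁₀(3.406e+07/5.9) = 67.61 dB(A).

67.6 dB(A)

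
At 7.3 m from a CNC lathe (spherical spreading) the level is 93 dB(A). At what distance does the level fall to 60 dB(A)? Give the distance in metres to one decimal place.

326.1 m

The 33.0 dB drop corresponds to a distance ratio of 10^(33.0/20) for a point source.
r₂ = 7.3·10^((93−60)/20) = 7.3·10^(33.0/20) = 326.08 m.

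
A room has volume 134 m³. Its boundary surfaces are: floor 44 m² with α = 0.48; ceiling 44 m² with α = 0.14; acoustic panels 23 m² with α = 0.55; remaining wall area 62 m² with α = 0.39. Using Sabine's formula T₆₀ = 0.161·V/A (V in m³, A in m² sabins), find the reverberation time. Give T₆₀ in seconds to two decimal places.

Total absorption A = 44·0.48 + 44·0.14 + 23·0.55 + 62·0.39 = 64.11 m² sabins.
T₆₀ = 0.161 × 134 / 64.11 = 0.337 s.

0.34 s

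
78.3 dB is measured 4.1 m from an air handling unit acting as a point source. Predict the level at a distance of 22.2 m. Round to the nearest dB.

64 dB

Spherical spreading from a point source gives a 20·log₁₀(r₂/r₁) drop.
L₂ = 78.3 − 20·log₁₀(22.2/4.1) = 78.3 − 14.671 = 63.63 dB.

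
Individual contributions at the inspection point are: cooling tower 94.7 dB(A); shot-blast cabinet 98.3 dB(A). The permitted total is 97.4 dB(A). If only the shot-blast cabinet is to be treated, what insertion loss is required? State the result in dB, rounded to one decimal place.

Everything except the shot-blast cabinet sums to 10^(94.7/10) = 2.951e+09 in linear terms, 94.70 dB(A).
To meet 97.4 dB(A) overall, the treated shot-blast cabinet may contribute at most 10^(97.4/10) − 2.951e+09 = 2.544e+09, i.e. 94.06 dB(A).
Required insertion loss = 98.3 − 94.06 = 4.24 dB.

4.2 dB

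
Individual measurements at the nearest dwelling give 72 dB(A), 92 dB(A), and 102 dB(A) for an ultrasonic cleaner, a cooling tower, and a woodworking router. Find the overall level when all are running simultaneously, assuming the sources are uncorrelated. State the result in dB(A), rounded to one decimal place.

For uncorrelated sources the intensities add, so convert each level to linear form, sum, and take 10·log₁₀ of the total.
Σ 10^(L/10) = 10^(72/10) + 10^(92/10) + 10^(102/10) = 1.745e+10.
L_total = 10·log₁₀(1.745e+10) = 102.42 dB(A).

102.4 dB(A)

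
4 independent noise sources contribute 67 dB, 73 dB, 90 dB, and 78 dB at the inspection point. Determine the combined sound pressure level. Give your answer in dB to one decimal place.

For uncorrelated sources the intensities add, so convert each level to linear form, sum, and take 10·log₁₀ of the total.
Σ 10^(L/10) = 10^(67/10) + 10^(73/10) + 10^(90/10) + 10^(78/10) = 1.088e+09.
L_total = 10·log₁₀(1.088e+09) = 90.37 dB.

90.4 dB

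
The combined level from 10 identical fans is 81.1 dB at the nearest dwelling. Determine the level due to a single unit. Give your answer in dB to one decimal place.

For N identical incoherent sources L_total = L₁ + 10·log₁₀ N, so L₁ = 81.1 − 10·log₁₀(10) = 81.1 − 10.000.

71.1 dB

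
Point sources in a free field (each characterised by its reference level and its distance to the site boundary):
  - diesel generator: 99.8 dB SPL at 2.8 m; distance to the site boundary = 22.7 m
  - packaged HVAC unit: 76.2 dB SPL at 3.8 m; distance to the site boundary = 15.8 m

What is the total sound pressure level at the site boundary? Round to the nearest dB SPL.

82 dB SPL

First find each source's level at the receiver (point-source: −20·log₁₀(r/r_ref)), then combine on an intensity basis.
diesel generator: 99.8 − 20·log₁₀(22.7/2.8) = 99.8 − 18.18 = 81.62 dB SPL.
packaged HVAC unit: 76.2 − 20·log₁₀(15.8/3.8) = 76.2 − 12.38 = 63.82 dB SPL.
Σ 10^(L/10) = 1.477e+08 → L_total = 10·log₁₀(1.477e+08) = 81.69 dB SPL.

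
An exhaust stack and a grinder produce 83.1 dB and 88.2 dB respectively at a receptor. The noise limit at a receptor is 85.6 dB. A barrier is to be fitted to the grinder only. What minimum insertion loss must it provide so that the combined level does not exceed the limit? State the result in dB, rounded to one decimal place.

The untreated sources together contribute 10^(83.1/10) = 2.042e+08, i.e. 83.10 dB.
To meet 85.6 dB overall, the treated grinder may contribute at most 10^(85.6/10) − 2.042e+08 = 1.589e+08, i.e. 82.01 dB.
So the grinder must be reduced from 88.2 to 82.01 dB: IL = 6.19 dB.

6.2 dB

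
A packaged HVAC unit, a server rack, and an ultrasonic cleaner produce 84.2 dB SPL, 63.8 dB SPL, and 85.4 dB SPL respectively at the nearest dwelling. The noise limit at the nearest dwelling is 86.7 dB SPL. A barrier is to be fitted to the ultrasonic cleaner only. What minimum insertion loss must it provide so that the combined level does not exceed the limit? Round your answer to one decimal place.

The untreated sources together contribute 10^(84.2/10) + 10^(63.8/10) = 2.654e+08, i.e. 84.24 dB SPL.
To meet 86.7 dB SPL overall, the treated ultrasonic cleaner may contribute at most 10^(86.7/10) − 2.654e+08 = 2.023e+08, i.e. 83.06 dB SPL.
Required insertion loss = 85.4 − 83.06 = 2.34 dB.

2.3 dB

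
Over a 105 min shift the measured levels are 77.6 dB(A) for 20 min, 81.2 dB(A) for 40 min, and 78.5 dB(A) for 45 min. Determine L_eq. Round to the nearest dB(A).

Weight each interval's intensity by its duration and average over T = 105 min:
Σ tᵢ·10^(Lᵢ/10) = 20·10^(77.6/10) + 40·10^(81.2/10) + 45·10^(78.5/10) = 9.610e+09.
L_eq = 10·log₁₀(9.610e+09/105) = 79.62 dB(A).

80 dB(A)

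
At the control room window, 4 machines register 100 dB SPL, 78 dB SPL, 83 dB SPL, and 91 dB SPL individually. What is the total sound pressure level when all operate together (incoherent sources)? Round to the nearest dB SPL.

Incoherent sources combine by intensity addition: L_total = 10·log₁₀(Σ 10^(L_i/10)).
Σ 10^(L/10) = 10^(100/10) + 10^(78/10) + 10^(83/10) + 10^(91/10) = 1.152e+10.
L_total = 10·log₁₀(1.152e+10) = 100.62 dB SPL.

101 dB SPL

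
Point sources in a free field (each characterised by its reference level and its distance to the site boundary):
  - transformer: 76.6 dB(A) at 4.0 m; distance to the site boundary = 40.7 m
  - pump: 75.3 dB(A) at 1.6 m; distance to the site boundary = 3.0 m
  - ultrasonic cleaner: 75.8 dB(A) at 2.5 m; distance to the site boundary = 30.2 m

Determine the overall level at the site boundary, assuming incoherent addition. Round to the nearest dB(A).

70 dB(A)

First find each source's level at the receiver (point-source: −20·log₁₀(r/r_ref)), then combine on an intensity basis.
transformer: 76.6 − 20·log₁₀(40.7/4.0) = 76.6 − 20.15 = 56.45 dB(A).
pump: 75.3 − 20·log₁₀(3.0/1.6) = 75.3 − 5.46 = 69.84 dB(A).
ultrasonic cleaner: 75.8 − 20·log₁₀(30.2/2.5) = 75.8 − 21.64 = 54.16 dB(A).
Σ 10^(L/10) = 1.034e+07 → L_total = 10·log₁₀(1.034e+07) = 70.15 dB(A).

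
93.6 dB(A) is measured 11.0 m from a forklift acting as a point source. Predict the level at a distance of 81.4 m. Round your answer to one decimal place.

76.2 dB(A)

Spherical spreading from a point source gives a 20·log₁₀(r₂/r₁) drop.
L₂ = 93.6 − 20·log₁₀(81.4/11.0) = 93.6 − 17.385 = 76.22 dB(A).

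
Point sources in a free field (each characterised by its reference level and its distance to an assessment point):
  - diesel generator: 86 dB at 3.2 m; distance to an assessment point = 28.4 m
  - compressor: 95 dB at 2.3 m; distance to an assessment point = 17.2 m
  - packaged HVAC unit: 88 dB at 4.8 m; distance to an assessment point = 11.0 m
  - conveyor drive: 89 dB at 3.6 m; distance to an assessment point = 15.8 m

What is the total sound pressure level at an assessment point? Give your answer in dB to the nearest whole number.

Propagate each source to the receiver with L = L_ref − 20·log₁₀(r/r_ref), then add intensities.
diesel generator: 86 − 20·log₁₀(28.4/3.2) = 86 − 18.96 = 67.04 dB.
compressor: 95 − 20·log₁₀(17.2/2.3) = 95 − 17.48 = 77.52 dB.
packaged HVAC unit: 88 − 20·log₁₀(11.0/4.8) = 88 − 7.20 = 80.80 dB.
conveyor drive: 89 − 20·log₁₀(15.8/3.6) = 89 − 12.85 = 76.15 dB.
Σ 10^(L/10) = 2.230e+08 → L_total = 10·log₁₀(2.230e+08) = 83.48 dB.

83 dB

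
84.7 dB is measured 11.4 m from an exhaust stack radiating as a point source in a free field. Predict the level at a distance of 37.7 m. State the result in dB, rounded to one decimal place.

74.3 dB

Spherical spreading from a point source gives a 20·log₁₀(r₂/r₁) drop.
L₂ = 84.7 − 20·log₁₀(37.7/11.4) = 84.7 − 10.389 = 74.31 dB.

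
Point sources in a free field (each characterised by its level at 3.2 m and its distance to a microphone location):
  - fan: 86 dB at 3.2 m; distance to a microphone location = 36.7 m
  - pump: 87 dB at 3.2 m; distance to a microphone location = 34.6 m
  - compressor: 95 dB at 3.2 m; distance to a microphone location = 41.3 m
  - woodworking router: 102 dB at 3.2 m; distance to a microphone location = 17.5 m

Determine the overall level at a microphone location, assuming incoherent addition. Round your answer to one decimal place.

87.5 dB

First find each source's level at the receiver (point-source: −20·log₁₀(r/r_ref)), then combine on an intensity basis.
fan: 86 − 20·log₁₀(36.7/3.2) = 86 − 21.19 = 64.81 dB.
pump: 87 − 20·log₁₀(34.6/3.2) = 87 − 20.68 = 66.32 dB.
compressor: 95 − 20·log₁₀(41.3/3.2) = 95 − 22.22 = 72.78 dB.
woodworking router: 102 − 20·log₁₀(17.5/3.2) = 102 − 14.76 = 87.24 dB.
Σ 10^(L/10) = 5.562e+08 → L_total = 10·log₁₀(5.562e+08) = 87.45 dB.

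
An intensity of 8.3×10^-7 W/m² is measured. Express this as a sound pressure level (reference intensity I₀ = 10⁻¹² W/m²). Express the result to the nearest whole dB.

Dividing by I₀ shifts the exponent by 12: I/I₀ = 8.3×10^5.
L = 10·(0.9191 + 5) = 59.19 dB.

59 dB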